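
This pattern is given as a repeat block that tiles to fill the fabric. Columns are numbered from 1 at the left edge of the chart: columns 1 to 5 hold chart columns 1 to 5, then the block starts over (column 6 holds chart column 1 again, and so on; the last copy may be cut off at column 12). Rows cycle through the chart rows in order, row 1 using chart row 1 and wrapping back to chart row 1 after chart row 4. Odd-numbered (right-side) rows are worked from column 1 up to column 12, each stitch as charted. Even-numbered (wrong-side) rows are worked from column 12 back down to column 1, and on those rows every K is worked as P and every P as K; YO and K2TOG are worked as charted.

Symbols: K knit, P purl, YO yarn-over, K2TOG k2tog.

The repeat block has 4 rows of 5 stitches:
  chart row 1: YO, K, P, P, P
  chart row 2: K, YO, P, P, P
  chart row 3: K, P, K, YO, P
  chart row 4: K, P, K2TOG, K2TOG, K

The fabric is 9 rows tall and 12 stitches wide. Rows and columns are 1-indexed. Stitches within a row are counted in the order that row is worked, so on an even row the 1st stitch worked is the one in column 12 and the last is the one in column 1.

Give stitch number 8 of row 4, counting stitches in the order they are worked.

For row 4: chart row = ((4-1) mod 4) + 1 = 4; this is a WS (even) row.
Chart row 4 tiled across columns 1-12: K P K2TOG K2TOG K K P K2TOG K2TOG K K P
Wrong side: read the tiled row from column 12 down to 1 and exchange K with P (leave YO, K2TOG).
Row 4 as worked: K P P K2TOG K2TOG K P P K2TOG K2TOG K P
The 8th stitch worked is P.

Stitch:
P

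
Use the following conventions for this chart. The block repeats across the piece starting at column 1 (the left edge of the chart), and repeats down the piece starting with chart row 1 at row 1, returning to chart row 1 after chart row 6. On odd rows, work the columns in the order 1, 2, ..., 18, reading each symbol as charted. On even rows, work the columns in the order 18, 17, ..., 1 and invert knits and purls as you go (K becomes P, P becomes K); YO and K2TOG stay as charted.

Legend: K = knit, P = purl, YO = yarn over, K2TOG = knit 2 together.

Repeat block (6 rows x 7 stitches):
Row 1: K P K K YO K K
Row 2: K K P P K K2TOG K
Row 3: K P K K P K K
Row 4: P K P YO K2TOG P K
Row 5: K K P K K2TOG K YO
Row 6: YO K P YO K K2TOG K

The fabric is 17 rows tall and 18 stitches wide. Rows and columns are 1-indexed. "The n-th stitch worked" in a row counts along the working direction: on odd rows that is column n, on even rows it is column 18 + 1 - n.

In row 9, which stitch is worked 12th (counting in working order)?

== STITCH ==
P

Derivation:
For row 9: chart row = ((9-1) mod 6) + 1 = 3; this is a RS (odd) row.
Chart row 3 tiled across columns 1-18: K P K K P K K K P K K P K K K P K K
RS row: no reversal, no swap; stitch n worked = column n.
The 12th stitch worked is P.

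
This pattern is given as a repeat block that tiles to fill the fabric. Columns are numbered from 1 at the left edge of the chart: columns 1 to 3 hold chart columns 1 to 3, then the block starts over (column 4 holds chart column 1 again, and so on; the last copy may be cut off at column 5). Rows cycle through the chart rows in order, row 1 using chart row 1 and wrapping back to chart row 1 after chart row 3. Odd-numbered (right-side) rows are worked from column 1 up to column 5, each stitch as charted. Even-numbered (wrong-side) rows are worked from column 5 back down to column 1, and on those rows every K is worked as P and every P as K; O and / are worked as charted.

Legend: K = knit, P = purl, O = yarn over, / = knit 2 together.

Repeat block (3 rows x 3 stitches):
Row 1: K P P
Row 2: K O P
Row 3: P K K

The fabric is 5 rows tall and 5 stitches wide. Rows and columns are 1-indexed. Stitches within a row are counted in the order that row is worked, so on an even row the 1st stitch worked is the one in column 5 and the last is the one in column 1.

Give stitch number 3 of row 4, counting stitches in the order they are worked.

Stitch:
K

Derivation:
For row 4: chart row = ((4-1) mod 3) + 1 = 1; this is a WS (even) row.
Chart row 1 tiled across columns 1-5: K P P K P
WS row: flip the tiled sequence (start at column 5) and apply K<->P; O and / stay.
Row 4 as worked: K P K K P
The 3rd stitch worked is K.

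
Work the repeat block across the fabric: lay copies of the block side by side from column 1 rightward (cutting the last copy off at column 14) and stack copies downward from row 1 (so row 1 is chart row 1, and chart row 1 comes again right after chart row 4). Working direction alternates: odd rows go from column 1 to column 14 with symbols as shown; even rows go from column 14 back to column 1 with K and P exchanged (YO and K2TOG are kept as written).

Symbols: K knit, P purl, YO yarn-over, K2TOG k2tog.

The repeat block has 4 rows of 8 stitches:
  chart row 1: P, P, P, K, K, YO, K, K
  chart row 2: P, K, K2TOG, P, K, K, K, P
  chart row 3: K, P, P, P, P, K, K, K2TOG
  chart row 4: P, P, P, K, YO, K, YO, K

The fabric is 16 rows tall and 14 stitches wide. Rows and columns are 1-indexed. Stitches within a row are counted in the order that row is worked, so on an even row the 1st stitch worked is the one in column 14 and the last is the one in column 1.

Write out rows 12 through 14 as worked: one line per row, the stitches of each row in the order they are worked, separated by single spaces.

Row 12: chart row 4, WS - tiled (columns 1-14): P P P K YO K YO K P P P K YO K; work from column 14 back to 1 with K<->P swapped.
Row 13: chart row 1, RS - tile across columns 1-14 and work as-is.
Row 14: chart row 2, WS - tiled (columns 1-14): P K K2TOG P K K K P P K K2TOG P K K; work from column 14 back to 1 with K<->P swapped.

Rows as worked:
P YO P K K K P YO P YO P K K K
P P P K K YO K K P P P K K YO
P P K K2TOG P K K P P P K K2TOG P K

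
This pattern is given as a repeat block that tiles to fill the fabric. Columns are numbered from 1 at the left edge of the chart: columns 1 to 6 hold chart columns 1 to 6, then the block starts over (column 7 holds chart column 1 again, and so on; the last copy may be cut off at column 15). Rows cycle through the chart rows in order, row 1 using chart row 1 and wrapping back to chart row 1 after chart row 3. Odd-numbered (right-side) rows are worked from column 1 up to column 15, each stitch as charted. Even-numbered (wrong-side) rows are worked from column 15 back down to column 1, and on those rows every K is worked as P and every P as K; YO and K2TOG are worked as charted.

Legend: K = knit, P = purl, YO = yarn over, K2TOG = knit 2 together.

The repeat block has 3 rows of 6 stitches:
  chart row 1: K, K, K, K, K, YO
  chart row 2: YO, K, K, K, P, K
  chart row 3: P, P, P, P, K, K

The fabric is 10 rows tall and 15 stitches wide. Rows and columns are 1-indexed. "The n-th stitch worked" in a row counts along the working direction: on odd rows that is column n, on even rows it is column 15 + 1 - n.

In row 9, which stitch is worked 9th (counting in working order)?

Row 9: (9-1) mod 3 = 2, so use chart row 3. Odd row -> RS.
Chart row 3 tiled across columns 1-15: P P P P K K P P P P K K P P P
Right side: take the tiled row as-is (worked left to right from column 1).
Stitch 9 in working order -> P

== STITCH ==
P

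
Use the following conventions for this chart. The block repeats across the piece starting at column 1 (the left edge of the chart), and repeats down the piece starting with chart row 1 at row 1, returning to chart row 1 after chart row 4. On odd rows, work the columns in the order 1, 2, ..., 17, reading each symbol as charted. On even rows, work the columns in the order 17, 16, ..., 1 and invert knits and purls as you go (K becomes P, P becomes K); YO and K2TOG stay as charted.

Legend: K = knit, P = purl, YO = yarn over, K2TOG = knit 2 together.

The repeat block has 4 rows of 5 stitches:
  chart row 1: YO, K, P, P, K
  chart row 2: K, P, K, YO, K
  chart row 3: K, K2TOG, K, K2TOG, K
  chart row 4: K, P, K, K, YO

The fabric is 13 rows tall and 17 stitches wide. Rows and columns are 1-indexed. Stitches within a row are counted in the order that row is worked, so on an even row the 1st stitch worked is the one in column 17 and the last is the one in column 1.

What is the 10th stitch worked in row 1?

Row 1 uses chart row ((1-1) mod 4)+1 = 1. Row 1 is odd, so RS.
Chart row 1 tiled across columns 1-17: YO K P P K YO K P P K YO K P P K YO K
RS: work column 1 to column 17, symbols as charted — the tiled row is the row as worked.
Counting 10 along the worked row gives K.

Stitch:
K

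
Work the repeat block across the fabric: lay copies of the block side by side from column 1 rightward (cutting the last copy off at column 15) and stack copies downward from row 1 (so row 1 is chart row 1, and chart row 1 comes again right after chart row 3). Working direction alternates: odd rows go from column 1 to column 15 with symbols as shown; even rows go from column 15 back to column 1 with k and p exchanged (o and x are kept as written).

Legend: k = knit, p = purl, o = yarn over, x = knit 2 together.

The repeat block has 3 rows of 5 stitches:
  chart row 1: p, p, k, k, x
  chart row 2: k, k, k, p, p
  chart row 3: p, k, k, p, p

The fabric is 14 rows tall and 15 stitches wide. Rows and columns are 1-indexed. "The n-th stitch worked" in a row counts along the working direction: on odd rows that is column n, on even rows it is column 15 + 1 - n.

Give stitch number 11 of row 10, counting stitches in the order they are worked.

Result:
x

Derivation:
For row 10: chart row = ((10-1) mod 3) + 1 = 1; this is a WS (even) row.
Chart row 1 tiled across columns 1-15: p p k k x p p k k x p p k k x
WS: work from column 15 back to column 1 (reverse the tiled row), swapping k<->p (o and x unchanged).
Row 10 as worked: x p p k k x p p k k x p p k k
The 11th stitch worked is x.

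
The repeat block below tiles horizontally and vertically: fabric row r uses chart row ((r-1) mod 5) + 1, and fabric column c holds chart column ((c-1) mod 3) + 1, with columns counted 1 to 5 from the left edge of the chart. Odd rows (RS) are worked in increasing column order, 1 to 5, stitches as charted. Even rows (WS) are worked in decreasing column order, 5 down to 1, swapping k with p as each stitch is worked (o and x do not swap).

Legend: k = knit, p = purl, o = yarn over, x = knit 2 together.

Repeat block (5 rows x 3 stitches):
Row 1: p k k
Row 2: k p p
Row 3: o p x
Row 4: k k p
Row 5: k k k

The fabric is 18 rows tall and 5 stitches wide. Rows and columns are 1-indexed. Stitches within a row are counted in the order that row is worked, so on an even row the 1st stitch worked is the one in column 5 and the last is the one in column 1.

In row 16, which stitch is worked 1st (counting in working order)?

Stitch:
p

Derivation:
For row 16: chart row = ((16-1) mod 5) + 1 = 1; this is a WS (even) row.
Chart row 1 tiled across columns 1-5: p k k p k
Wrong side: read the tiled row from column 5 down to 1 and exchange k with p (leave o, x).
Row 16 as worked: p k p p k
The 1st stitch worked is p.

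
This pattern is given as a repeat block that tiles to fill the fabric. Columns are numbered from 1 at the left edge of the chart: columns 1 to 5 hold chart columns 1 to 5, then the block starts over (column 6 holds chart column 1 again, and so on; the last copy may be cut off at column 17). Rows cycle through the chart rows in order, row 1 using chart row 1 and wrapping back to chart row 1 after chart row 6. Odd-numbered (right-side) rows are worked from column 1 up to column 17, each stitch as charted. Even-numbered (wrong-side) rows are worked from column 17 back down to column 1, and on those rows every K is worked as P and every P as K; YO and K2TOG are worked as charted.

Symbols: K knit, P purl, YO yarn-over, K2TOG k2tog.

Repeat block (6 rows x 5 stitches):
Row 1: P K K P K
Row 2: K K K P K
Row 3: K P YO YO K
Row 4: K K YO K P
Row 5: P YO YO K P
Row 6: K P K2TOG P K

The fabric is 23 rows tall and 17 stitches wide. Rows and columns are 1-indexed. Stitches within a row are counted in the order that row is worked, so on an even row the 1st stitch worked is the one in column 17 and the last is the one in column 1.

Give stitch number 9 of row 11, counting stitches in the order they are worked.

Result:
K

Derivation:
Row 11: (11-1) mod 6 = 4, so use chart row 5. Odd row -> RS.
Chart row 5 tiled across columns 1-17: P YO YO K P P YO YO K P P YO YO K P P YO
RS row: no reversal, no swap; stitch n worked = column n.
The 9th stitch worked is K.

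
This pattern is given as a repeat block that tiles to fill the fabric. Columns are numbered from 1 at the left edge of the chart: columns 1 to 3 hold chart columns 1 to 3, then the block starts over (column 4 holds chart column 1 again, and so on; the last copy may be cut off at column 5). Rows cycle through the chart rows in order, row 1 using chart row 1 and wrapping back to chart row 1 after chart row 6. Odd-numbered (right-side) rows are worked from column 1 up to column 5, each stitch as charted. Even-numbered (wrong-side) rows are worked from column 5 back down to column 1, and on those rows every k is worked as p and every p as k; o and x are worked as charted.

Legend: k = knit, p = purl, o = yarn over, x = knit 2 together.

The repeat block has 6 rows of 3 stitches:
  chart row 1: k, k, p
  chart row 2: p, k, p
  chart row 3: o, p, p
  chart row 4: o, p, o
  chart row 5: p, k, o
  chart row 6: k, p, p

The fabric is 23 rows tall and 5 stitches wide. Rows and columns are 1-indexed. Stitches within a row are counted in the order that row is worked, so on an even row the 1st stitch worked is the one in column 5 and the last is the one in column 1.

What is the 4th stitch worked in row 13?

== STITCH ==
k

Derivation:
For row 13: chart row = ((13-1) mod 6) + 1 = 1; this is a RS (odd) row.
Chart row 1 tiled across columns 1-5: k k p k k
RS: work column 1 to column 5, symbols as charted — the tiled row is the row as worked.
Stitch 4 in working order -> k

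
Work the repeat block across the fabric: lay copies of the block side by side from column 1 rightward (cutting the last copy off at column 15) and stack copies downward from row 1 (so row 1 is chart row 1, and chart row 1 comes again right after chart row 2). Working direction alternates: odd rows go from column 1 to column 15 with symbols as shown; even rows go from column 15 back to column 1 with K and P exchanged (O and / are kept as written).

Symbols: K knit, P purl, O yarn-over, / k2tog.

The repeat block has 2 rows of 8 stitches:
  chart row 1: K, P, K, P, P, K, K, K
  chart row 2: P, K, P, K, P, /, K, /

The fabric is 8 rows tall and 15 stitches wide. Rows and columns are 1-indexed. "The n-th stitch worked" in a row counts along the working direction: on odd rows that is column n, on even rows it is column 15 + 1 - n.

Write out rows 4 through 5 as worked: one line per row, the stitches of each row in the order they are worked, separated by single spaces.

Rows as worked:
P / K P K P K / P / K P K P K
K P K P P K K K K P K P P K K

Derivation:
Row 4: chart row 2, WS - tiled (columns 1-15): P K P K P / K / P K P K P / K; work from column 15 back to 1 with K<->P swapped.
Row 5: chart row 1, RS - tile across columns 1-15 and work as-is.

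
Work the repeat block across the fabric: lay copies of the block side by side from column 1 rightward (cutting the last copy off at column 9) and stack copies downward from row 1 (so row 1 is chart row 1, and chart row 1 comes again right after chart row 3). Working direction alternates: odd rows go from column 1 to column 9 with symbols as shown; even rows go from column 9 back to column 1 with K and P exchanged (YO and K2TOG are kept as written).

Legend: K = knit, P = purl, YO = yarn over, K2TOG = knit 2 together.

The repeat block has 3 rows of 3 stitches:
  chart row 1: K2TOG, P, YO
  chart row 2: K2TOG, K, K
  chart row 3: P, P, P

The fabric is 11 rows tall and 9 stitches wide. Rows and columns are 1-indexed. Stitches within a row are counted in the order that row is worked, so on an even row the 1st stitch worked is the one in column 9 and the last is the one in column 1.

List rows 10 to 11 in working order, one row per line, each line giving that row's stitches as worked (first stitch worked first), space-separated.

Rows as worked:
YO K K2TOG YO K K2TOG YO K K2TOG
K2TOG K K K2TOG K K K2TOG K K

Derivation:
Row 10: chart row 1, WS - tiled (columns 1-9): K2TOG P YO K2TOG P YO K2TOG P YO; work from column 9 back to 1 with K<->P swapped.
Row 11: chart row 2, RS - tile across columns 1-9 and work as-is.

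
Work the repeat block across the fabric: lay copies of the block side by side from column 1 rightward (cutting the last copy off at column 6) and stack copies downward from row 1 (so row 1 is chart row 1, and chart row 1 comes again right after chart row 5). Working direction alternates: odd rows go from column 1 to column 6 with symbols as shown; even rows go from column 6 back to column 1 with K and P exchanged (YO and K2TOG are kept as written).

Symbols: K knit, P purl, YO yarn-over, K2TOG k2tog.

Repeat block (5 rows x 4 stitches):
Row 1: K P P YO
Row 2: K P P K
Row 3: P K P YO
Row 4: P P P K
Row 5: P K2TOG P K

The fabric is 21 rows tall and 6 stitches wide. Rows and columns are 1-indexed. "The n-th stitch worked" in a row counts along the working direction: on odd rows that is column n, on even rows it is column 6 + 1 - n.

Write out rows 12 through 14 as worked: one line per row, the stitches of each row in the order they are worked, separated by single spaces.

== ROWS AS WORKED ==
K P P K K P
P K P YO P K
K K P K K K

Derivation:
Row 12: chart row 2, WS - tiled (columns 1-6): K P P K K P; work from column 6 back to 1 with K<->P swapped.
Row 13: chart row 3, RS - tile across columns 1-6 and work as-is.
Row 14: chart row 4, WS - tiled (columns 1-6): P P P K P P; work from column 6 back to 1 with K<->P swapped.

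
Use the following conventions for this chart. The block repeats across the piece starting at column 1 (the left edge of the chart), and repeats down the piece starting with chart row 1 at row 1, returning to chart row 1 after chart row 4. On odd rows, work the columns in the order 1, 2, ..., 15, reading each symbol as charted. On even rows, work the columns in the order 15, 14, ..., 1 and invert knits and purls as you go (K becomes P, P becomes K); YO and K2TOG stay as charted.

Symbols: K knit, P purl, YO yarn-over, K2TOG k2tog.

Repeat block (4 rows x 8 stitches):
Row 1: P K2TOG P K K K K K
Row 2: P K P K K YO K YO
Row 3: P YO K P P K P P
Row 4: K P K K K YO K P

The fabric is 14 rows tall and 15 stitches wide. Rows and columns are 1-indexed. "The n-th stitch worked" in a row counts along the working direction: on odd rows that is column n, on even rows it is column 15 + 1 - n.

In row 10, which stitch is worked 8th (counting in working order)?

Row 10: (10-1) mod 4 = 1, so use chart row 2. Even row -> WS.
Chart row 2 tiled across columns 1-15: P K P K K YO K YO P K P K K YO K
Wrong side: read the tiled row from column 15 down to 1 and exchange K with P (leave YO, K2TOG).
Row 10 as worked: P YO P P K P K YO P YO P P K P K
Stitch 8 in working order -> YO

Stitch:
YO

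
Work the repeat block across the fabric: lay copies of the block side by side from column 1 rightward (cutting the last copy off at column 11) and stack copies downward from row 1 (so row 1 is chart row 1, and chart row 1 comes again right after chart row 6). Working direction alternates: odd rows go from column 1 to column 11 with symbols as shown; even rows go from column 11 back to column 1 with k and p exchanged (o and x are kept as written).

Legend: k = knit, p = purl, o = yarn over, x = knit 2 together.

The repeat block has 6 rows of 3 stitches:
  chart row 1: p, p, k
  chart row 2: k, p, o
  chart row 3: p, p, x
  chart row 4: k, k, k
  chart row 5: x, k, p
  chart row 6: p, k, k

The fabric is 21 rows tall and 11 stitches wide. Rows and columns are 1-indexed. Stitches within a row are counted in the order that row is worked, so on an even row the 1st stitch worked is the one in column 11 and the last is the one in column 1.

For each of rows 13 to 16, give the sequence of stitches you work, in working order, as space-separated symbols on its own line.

== ROWS AS WORKED ==
p p k p p k p p k p p
k p o k p o k p o k p
p p x p p x p p x p p
p p p p p p p p p p p

Derivation:
Row 13: chart row 1, RS - tile across columns 1-11 and work as-is.
Row 14: chart row 2, WS - tiled (columns 1-11): k p o k p o k p o k p; work from column 11 back to 1 with k<->p swapped.
Row 15: chart row 3, RS - tile across columns 1-11 and work as-is.
Row 16: chart row 4, WS - tiled (columns 1-11): k k k k k k k k k k k; work from column 11 back to 1 with k<->p swapped.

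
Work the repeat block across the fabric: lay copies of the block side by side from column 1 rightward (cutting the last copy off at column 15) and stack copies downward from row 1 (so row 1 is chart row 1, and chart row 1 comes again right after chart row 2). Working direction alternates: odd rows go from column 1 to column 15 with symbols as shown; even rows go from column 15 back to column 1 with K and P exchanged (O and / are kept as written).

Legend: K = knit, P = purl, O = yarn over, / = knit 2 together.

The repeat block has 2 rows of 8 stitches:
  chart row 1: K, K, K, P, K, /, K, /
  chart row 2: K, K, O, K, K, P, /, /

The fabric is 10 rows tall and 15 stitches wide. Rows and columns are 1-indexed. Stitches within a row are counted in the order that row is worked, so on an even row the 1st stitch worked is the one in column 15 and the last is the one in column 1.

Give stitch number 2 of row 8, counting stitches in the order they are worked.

Row 8: (8-1) mod 2 = 1, so use chart row 2. Even row -> WS.
Chart row 2 tiled across columns 1-15: K K O K K P / / K K O K K P /
Wrong side: read the tiled row from column 15 down to 1 and exchange K with P (leave O, /).
Row 8 as worked: / K P P O P P / / K P P O P P
The 2nd stitch worked is K.

Result:
K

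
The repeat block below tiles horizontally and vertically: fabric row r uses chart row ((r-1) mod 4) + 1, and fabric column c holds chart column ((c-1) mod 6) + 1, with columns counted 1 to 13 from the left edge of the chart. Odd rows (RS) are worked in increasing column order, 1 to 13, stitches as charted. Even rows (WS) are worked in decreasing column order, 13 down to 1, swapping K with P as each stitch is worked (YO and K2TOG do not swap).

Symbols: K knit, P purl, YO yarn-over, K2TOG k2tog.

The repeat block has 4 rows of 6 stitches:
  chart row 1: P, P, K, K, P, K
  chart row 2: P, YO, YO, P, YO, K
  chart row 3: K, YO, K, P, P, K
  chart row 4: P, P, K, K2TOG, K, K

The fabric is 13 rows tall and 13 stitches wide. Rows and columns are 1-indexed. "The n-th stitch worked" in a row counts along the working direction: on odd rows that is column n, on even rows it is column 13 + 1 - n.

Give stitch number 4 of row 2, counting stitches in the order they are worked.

Row 2 uses chart row ((2-1) mod 4)+1 = 2. Row 2 is even, so WS.
Chart row 2 tiled across columns 1-13: P YO YO P YO K P YO YO P YO K P
Wrong side: read the tiled row from column 13 down to 1 and exchange K with P (leave YO, K2TOG).
Row 2 as worked: K P YO K YO YO K P YO K YO YO K
Counting 4 along the worked row gives K.

Stitch:
K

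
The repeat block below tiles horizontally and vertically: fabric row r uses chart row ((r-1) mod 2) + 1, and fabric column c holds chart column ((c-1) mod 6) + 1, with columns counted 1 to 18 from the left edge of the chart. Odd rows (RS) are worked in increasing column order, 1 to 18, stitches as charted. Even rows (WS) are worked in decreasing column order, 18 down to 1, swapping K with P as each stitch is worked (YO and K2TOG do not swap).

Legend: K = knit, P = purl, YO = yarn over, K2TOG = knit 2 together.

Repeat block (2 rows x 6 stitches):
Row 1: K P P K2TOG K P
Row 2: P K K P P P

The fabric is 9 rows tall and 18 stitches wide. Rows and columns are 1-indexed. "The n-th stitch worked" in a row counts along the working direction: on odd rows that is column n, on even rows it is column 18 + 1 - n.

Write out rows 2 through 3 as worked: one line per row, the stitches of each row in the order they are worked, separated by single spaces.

Row 2: chart row 2, WS - tiled (columns 1-18): P K K P P P P K K P P P P K K P P P; work from column 18 back to 1 with K<->P swapped.
Row 3: chart row 1, RS - tile across columns 1-18 and work as-is.

Rows as worked:
K K K P P K K K K P P K K K K P P K
K P P K2TOG K P K P P K2TOG K P K P P K2TOG K P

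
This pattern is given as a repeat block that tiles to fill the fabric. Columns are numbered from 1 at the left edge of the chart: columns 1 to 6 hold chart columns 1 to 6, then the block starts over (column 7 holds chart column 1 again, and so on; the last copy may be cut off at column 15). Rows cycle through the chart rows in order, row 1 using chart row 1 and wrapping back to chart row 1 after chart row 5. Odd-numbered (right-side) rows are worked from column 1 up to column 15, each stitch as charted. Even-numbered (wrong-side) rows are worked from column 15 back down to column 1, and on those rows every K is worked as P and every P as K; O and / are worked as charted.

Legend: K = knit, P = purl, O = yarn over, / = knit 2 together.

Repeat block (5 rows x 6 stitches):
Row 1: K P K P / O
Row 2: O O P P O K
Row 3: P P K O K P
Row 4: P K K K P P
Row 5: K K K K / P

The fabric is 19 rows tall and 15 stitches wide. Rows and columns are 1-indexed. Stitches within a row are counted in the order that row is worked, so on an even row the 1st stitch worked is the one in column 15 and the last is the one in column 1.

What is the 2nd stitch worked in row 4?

== STITCH ==
P

Derivation:
Row 4: (4-1) mod 5 = 3, so use chart row 4. Even row -> WS.
Chart row 4 tiled across columns 1-15: P K K K P P P K K K P P P K K
Wrong side: read the tiled row from column 15 down to 1 and exchange K with P (leave O, /).
Row 4 as worked: P P K K K P P P K K K P P P K
The 2nd stitch worked is P.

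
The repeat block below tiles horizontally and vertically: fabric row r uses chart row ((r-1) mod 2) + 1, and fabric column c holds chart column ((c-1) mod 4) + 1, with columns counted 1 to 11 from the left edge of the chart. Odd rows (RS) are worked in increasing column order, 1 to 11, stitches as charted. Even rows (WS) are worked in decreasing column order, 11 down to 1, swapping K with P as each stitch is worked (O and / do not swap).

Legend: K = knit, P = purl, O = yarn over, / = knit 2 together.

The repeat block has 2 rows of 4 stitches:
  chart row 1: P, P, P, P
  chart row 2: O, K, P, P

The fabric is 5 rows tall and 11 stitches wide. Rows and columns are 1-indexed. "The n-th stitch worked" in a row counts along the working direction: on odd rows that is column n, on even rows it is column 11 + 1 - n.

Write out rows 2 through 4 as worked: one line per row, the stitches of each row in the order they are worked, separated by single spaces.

Row 2: chart row 2, WS - tiled (columns 1-11): O K P P O K P P O K P; work from column 11 back to 1 with K<->P swapped.
Row 3: chart row 1, RS - tile across columns 1-11 and work as-is.
Row 4: chart row 2, WS - tiled (columns 1-11): O K P P O K P P O K P; work from column 11 back to 1 with K<->P swapped.

Result:
K P O K K P O K K P O
P P P P P P P P P P P
K P O K K P O K K P O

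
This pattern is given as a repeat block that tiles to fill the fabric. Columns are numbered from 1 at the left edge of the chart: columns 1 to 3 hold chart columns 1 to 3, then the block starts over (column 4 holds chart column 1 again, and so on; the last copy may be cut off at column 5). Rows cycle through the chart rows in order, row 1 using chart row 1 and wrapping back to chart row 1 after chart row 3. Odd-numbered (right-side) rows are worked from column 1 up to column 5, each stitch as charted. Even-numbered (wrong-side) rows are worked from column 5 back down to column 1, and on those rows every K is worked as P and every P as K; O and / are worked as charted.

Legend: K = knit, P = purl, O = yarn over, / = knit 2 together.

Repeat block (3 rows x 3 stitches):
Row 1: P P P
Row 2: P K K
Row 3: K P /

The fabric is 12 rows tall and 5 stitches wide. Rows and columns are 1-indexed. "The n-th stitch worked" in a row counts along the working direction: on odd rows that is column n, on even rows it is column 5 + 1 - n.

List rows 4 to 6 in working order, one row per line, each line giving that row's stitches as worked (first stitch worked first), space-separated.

Row 4: chart row 1, WS - tiled (columns 1-5): P P P P P; work from column 5 back to 1 with K<->P swapped.
Row 5: chart row 2, RS - tile across columns 1-5 and work as-is.
Row 6: chart row 3, WS - tiled (columns 1-5): K P / K P; work from column 5 back to 1 with K<->P swapped.

== ROWS AS WORKED ==
K K K K K
P K K P K
K P / K P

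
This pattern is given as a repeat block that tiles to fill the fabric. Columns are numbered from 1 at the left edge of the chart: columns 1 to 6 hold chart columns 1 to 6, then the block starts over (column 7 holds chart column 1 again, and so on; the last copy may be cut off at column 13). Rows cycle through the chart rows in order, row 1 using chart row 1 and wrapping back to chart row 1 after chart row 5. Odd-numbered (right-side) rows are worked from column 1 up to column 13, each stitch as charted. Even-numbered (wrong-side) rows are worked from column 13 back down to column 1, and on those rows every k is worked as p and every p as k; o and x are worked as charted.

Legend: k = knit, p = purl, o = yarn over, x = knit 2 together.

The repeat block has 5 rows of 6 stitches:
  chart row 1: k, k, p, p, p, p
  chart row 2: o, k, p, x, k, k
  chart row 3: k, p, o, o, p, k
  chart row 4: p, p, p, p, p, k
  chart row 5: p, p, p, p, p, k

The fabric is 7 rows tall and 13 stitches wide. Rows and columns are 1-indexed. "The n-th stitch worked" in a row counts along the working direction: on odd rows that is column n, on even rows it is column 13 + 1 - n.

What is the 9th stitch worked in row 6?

Stitch:
k

Derivation:
Row 6 uses chart row ((6-1) mod 5)+1 = 1. Row 6 is even, so WS.
Chart row 1 tiled across columns 1-13: k k p p p p k k p p p p k
WS row: flip the tiled sequence (start at column 13) and apply k<->p; o and x stay.
Row 6 as worked: p k k k k p p k k k k p p
The 9th stitch worked is k.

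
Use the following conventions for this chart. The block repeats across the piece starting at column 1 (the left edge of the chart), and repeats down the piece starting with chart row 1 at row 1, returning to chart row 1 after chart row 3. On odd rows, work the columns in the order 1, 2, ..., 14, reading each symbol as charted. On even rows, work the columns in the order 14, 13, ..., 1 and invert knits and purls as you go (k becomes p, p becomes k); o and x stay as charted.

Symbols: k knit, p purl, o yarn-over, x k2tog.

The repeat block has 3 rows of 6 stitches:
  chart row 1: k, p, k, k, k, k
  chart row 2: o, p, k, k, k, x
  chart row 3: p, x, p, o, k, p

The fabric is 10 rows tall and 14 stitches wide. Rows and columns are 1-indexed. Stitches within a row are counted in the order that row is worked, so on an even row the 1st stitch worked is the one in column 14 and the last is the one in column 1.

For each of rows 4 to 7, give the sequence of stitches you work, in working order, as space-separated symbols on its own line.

Rows as worked:
k p p p p p k p p p p p k p
o p k k k x o p k k k x o p
x k k p o k x k k p o k x k
k p k k k k k p k k k k k p

Derivation:
Row 4: chart row 1, WS - tiled (columns 1-14): k p k k k k k p k k k k k p; work from column 14 back to 1 with k<->p swapped.
Row 5: chart row 2, RS - tile across columns 1-14 and work as-is.
Row 6: chart row 3, WS - tiled (columns 1-14): p x p o k p p x p o k p p x; work from column 14 back to 1 with k<->p swapped.
Row 7: chart row 1, RS - tile across columns 1-14 and work as-is.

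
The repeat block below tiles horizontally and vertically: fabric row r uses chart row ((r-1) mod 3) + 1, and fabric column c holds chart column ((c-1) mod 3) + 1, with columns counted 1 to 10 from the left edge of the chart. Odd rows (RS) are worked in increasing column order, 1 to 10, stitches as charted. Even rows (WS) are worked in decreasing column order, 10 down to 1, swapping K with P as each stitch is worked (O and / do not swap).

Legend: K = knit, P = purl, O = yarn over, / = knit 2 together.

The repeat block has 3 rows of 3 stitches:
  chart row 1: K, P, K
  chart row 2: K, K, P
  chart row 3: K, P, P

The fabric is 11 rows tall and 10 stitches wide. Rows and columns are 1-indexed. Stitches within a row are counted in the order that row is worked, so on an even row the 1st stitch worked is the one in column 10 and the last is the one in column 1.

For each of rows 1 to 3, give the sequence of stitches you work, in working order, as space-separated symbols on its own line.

Row 1: chart row 1, RS - tile across columns 1-10 and work as-is.
Row 2: chart row 2, WS - tiled (columns 1-10): K K P K K P K K P K; work from column 10 back to 1 with K<->P swapped.
Row 3: chart row 3, RS - tile across columns 1-10 and work as-is.

== ROWS AS WORKED ==
K P K K P K K P K K
P K P P K P P K P P
K P P K P P K P P K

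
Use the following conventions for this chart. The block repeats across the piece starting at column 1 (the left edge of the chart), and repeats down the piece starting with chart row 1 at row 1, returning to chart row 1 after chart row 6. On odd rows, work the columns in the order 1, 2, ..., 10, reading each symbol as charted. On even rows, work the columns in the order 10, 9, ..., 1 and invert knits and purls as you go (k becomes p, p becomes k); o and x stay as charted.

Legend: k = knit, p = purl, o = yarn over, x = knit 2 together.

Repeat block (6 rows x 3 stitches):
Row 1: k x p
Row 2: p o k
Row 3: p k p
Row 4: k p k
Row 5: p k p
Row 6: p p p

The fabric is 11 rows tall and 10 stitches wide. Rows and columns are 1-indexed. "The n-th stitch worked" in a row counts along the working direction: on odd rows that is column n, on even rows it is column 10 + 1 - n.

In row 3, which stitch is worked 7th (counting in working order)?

For row 3: chart row = ((3-1) mod 6) + 1 = 3; this is a RS (odd) row.
Chart row 3 tiled across columns 1-10: p k p p k p p k p p
RS: work column 1 to column 10, symbols as charted — the tiled row is the row as worked.
The 7th stitch worked is p.

== STITCH ==
p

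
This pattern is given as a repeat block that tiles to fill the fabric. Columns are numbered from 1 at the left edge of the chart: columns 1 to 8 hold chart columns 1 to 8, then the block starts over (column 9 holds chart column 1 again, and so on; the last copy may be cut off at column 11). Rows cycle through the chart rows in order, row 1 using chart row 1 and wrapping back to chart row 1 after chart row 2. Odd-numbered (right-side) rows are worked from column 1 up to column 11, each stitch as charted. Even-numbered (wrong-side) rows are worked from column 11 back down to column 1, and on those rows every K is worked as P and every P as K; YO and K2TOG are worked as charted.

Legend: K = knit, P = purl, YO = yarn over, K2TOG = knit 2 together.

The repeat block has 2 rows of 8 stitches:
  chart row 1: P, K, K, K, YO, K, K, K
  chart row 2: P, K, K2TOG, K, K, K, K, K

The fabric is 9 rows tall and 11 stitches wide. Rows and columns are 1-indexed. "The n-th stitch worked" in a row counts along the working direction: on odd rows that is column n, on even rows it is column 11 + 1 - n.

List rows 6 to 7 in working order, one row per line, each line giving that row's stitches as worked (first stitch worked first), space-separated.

Rows as worked:
K2TOG P K P P P P P K2TOG P K
P K K K YO K K K P K K

Derivation:
Row 6: chart row 2, WS - tiled (columns 1-11): P K K2TOG K K K K K P K K2TOG; work from column 11 back to 1 with K<->P swapped.
Row 7: chart row 1, RS - tile across columns 1-11 and work as-is.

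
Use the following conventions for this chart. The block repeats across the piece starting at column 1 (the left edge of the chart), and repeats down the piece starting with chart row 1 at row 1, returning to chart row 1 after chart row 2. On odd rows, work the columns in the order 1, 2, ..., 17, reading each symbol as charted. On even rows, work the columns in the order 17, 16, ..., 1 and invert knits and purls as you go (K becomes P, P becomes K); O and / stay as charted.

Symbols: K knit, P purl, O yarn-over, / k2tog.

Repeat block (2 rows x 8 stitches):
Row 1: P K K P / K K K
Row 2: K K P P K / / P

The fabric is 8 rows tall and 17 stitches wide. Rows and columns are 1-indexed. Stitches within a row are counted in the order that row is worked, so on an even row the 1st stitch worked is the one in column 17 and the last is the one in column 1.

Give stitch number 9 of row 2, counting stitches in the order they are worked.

Stitch:
P

Derivation:
Row 2: (2-1) mod 2 = 1, so use chart row 2. Even row -> WS.
Chart row 2 tiled across columns 1-17: K K P P K / / P K K P P K / / P K
WS: work from column 17 back to column 1 (reverse the tiled row), swapping K<->P (O and / unchanged).
Row 2 as worked: P K / / P K K P P K / / P K K P P
Stitch 9 in working order -> P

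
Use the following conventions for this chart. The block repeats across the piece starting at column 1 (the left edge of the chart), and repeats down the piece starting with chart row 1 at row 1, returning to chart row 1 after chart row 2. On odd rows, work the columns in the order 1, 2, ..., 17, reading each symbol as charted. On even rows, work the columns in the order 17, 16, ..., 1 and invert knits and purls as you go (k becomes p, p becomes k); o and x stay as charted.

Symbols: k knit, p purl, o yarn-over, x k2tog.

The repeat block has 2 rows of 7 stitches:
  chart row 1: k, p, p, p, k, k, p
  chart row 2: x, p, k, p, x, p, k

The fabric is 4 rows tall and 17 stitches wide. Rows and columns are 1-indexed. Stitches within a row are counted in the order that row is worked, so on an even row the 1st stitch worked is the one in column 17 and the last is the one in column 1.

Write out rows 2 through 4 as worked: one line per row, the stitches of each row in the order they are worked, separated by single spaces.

Rows as worked:
p k x p k x k p k x p k x k p k x
k p p p k k p k p p p k k p k p p
p k x p k x k p k x p k x k p k x

Derivation:
Row 2: chart row 2, WS - tiled (columns 1-17): x p k p x p k x p k p x p k x p k; work from column 17 back to 1 with k<->p swapped.
Row 3: chart row 1, RS - tile across columns 1-17 and work as-is.
Row 4: chart row 2, WS - tiled (columns 1-17): x p k p x p k x p k p x p k x p k; work from column 17 back to 1 with k<->p swapped.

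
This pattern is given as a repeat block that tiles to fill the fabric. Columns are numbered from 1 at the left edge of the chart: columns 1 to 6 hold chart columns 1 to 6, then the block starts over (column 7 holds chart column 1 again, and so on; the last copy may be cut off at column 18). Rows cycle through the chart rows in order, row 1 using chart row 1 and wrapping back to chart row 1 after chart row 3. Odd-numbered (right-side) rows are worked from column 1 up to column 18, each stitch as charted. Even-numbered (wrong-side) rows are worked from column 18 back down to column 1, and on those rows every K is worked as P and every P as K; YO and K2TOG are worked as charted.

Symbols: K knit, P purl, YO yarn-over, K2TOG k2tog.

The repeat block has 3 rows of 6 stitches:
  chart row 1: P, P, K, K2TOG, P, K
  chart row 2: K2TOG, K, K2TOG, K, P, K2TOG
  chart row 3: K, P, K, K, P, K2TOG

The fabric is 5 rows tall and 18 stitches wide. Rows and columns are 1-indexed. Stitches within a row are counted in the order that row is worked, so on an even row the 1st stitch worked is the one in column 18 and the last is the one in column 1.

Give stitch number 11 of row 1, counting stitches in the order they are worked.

Stitch:
P

Derivation:
Row 1: (1-1) mod 3 = 0, so use chart row 1. Odd row -> RS.
Chart row 1 tiled across columns 1-18: P P K K2TOG P K P P K K2TOG P K P P K K2TOG P K
RS: work column 1 to column 18, symbols as charted — the tiled row is the row as worked.
Stitch 11 in working order -> P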